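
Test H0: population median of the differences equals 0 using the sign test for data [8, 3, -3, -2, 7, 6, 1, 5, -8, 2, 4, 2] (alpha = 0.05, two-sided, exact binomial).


Step 1: Discard zero differences. Original n = 12; n_eff = number of nonzero differences = 12.
Nonzero differences (with sign): +8, +3, -3, -2, +7, +6, +1, +5, -8, +2, +4, +2
Step 2: Count signs: positive = 9, negative = 3.
Step 3: Under H0: P(positive) = 0.5, so the number of positives S ~ Bin(12, 0.5).
Step 4: Two-sided exact p-value = sum of Bin(12,0.5) probabilities at or below the observed probability = 0.145996.
Step 5: alpha = 0.05. fail to reject H0.

n_eff = 12, pos = 9, neg = 3, p = 0.145996, fail to reject H0.


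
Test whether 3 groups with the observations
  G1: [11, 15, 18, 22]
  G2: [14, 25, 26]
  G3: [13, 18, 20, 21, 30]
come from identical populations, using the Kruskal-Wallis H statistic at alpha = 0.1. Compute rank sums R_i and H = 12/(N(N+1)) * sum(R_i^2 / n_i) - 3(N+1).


Step 1: Combine all N = 12 observations and assign midranks.
sorted (value, group, rank): (11,G1,1), (13,G3,2), (14,G2,3), (15,G1,4), (18,G1,5.5), (18,G3,5.5), (20,G3,7), (21,G3,8), (22,G1,9), (25,G2,10), (26,G2,11), (30,G3,12)
Step 2: Sum ranks within each group.
R_1 = 19.5 (n_1 = 4)
R_2 = 24 (n_2 = 3)
R_3 = 34.5 (n_3 = 5)
Step 3: H = 12/(N(N+1)) * sum(R_i^2/n_i) - 3(N+1)
     = 12/(12*13) * (19.5^2/4 + 24^2/3 + 34.5^2/5) - 3*13
     = 0.076923 * 525.112 - 39
     = 1.393269.
Step 4: Ties present; correction factor C = 1 - 6/(12^3 - 12) = 0.996503. Corrected H = 1.393269 / 0.996503 = 1.398158.
Step 5: Under H0, H ~ chi^2(2); p-value = 0.497043.
Step 6: alpha = 0.1. fail to reject H0.

H = 1.3982, df = 2, p = 0.497043, fail to reject H0.


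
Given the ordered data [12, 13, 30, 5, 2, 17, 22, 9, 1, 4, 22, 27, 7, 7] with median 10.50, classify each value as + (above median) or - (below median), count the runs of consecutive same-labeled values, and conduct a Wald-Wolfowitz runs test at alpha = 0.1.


Step 1: Compute median = 10.50; label A = above, B = below.
Labels in order: AAABBAABBBAABB  (n_A = 7, n_B = 7)
Step 2: Count runs R = 6.
Step 3: Under H0 (random ordering), E[R] = 2*n_A*n_B/(n_A+n_B) + 1 = 2*7*7/14 + 1 = 8.0000.
        Var[R] = 2*n_A*n_B*(2*n_A*n_B - n_A - n_B) / ((n_A+n_B)^2 * (n_A+n_B-1)) = 8232/2548 = 3.2308.
        SD[R] = 1.7974.
Step 4: Continuity-corrected z = (R + 0.5 - E[R]) / SD[R] = (6 + 0.5 - 8.0000) / 1.7974 = -0.8345.
Step 5: Two-sided p-value via normal approximation = 2*(1 - Phi(|z|)) = 0.403986.
Step 6: alpha = 0.1. fail to reject H0.

R = 6, z = -0.8345, p = 0.403986, fail to reject H0.


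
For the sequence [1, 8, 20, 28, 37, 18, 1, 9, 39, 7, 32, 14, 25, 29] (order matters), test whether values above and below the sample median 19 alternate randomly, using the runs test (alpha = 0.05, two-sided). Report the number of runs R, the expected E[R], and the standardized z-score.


Step 1: Compute median = 19; label A = above, B = below.
Labels in order: BBAAABBBABABAA  (n_A = 7, n_B = 7)
Step 2: Count runs R = 8.
Step 3: Under H0 (random ordering), E[R] = 2*n_A*n_B/(n_A+n_B) + 1 = 2*7*7/14 + 1 = 8.0000.
        Var[R] = 2*n_A*n_B*(2*n_A*n_B - n_A - n_B) / ((n_A+n_B)^2 * (n_A+n_B-1)) = 8232/2548 = 3.2308.
        SD[R] = 1.7974.
Step 4: R = E[R], so z = 0 with no continuity correction.
Step 5: Two-sided p-value via normal approximation = 2*(1 - Phi(|z|)) = 1.000000.
Step 6: alpha = 0.05. fail to reject H0.

R = 8, z = 0.0000, p = 1.000000, fail to reject H0.


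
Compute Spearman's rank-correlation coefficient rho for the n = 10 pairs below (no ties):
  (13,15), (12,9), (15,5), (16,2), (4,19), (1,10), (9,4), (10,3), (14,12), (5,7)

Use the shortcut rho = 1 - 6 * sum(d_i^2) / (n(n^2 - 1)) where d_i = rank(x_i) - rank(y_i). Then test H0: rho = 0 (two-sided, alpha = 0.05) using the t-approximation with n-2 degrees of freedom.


Step 1: Rank x and y separately (midranks; no ties here).
rank(x): 13->7, 12->6, 15->9, 16->10, 4->2, 1->1, 9->4, 10->5, 14->8, 5->3
rank(y): 15->9, 9->6, 5->4, 2->1, 19->10, 10->7, 4->3, 3->2, 12->8, 7->5
Step 2: d_i = R_x(i) - R_y(i); compute d_i^2.
  (7-9)^2=4, (6-6)^2=0, (9-4)^2=25, (10-1)^2=81, (2-10)^2=64, (1-7)^2=36, (4-3)^2=1, (5-2)^2=9, (8-8)^2=0, (3-5)^2=4
sum(d^2) = 224.
Step 3: rho = 1 - 6*224 / (10*(10^2 - 1)) = 1 - 1344/990 = -0.357576.
Step 4: Under H0, t = rho * sqrt((n-2)/(1-rho^2)) = -1.0830 ~ t(8).
Step 5: Two-sided p-value from the t-distribution with 8 df = 0.310376.
Step 6: alpha = 0.05. fail to reject H0.

rho = -0.3576, p = 0.310376, fail to reject H0 at alpha = 0.05.


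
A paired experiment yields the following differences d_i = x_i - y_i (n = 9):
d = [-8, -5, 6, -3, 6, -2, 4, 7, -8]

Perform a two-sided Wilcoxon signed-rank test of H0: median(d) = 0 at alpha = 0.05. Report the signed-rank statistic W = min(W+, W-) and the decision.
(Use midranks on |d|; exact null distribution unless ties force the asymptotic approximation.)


Step 1: Drop any zero differences (none here) and take |d_i|.
|d| = [8, 5, 6, 3, 6, 2, 4, 7, 8]
Step 2: Midrank |d_i| (ties get averaged ranks).
ranks: |8|->8.5, |5|->4, |6|->5.5, |3|->2, |6|->5.5, |2|->1, |4|->3, |7|->7, |8|->8.5
Step 3: Attach original signs; sum ranks with positive sign and with negative sign.
W+ = 5.5 + 5.5 + 3 + 7 = 21
W- = 8.5 + 4 + 2 + 1 + 8.5 = 24
(Check: W+ + W- = 45 should equal n(n+1)/2 = 45.)
Step 4: Test statistic W = min(W+, W-) = 21.
Step 5: Ties in |d|, so use the tie-corrected normal approximation.
        E[W] = n(n+1)/4 = 9*10/4 = 22.5.
        Tie groups: |d|=6 (t=2), |d|=8 (t=2); sum(t^3 - t) = 12.
        Var[W] = n(n+1)(2n+1)/24 - sum(t^3-t)/48 = 1710/24 - 12/48 = 71.
        z = (W - E[W]) / sqrt(Var[W]) = (21 - 22.5) / 8.4261 = -0.1780.
        Two-sided p = 2*Phi(z) = 0.858709.
Step 6: alpha = 0.05. fail to reject H0.

W+ = 21, W- = 24, W = min = 21, p = 0.858709, fail to reject H0.


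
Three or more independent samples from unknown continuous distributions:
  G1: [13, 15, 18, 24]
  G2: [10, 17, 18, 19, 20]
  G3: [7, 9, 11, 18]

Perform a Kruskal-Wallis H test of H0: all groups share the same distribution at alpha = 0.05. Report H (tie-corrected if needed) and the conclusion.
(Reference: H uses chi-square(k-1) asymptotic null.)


Step 1: Combine all N = 13 observations and assign midranks.
sorted (value, group, rank): (7,G3,1), (9,G3,2), (10,G2,3), (11,G3,4), (13,G1,5), (15,G1,6), (17,G2,7), (18,G1,9), (18,G2,9), (18,G3,9), (19,G2,11), (20,G2,12), (24,G1,13)
Step 2: Sum ranks within each group.
R_1 = 33 (n_1 = 4)
R_2 = 42 (n_2 = 5)
R_3 = 16 (n_3 = 4)
Step 3: H = 12/(N(N+1)) * sum(R_i^2/n_i) - 3(N+1)
     = 12/(13*14) * (33^2/4 + 42^2/5 + 16^2/4) - 3*14
     = 0.065934 * 689.05 - 42
     = 3.431868.
Step 4: Ties present; correction factor C = 1 - 24/(13^3 - 13) = 0.989011. Corrected H = 3.431868 / 0.989011 = 3.470000.
Step 5: Under H0, H ~ chi^2(2); p-value = 0.176400.
Step 6: alpha = 0.05. fail to reject H0.

H = 3.4700, df = 2, p = 0.176400, fail to reject H0.


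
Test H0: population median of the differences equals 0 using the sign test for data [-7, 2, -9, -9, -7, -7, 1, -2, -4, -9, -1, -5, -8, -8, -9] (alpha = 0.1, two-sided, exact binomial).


Step 1: Discard zero differences. Original n = 15; n_eff = number of nonzero differences = 15.
Nonzero differences (with sign): -7, +2, -9, -9, -7, -7, +1, -2, -4, -9, -1, -5, -8, -8, -9
Step 2: Count signs: positive = 2, negative = 13.
Step 3: Under H0: P(positive) = 0.5, so the number of positives S ~ Bin(15, 0.5).
Step 4: Two-sided exact p-value = sum of Bin(15,0.5) probabilities at or below the observed probability = 0.007385.
Step 5: alpha = 0.1. reject H0.

n_eff = 15, pos = 2, neg = 13, p = 0.007385, reject H0.


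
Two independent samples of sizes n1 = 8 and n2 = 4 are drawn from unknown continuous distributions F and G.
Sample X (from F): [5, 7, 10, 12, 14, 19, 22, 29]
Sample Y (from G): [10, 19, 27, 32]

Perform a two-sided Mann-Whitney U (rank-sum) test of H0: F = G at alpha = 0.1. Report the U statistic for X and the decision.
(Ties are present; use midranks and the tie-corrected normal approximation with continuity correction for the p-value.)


Step 1: Combine and sort all 12 observations; assign midranks.
sorted (value, group): (5,X), (7,X), (10,X), (10,Y), (12,X), (14,X), (19,X), (19,Y), (22,X), (27,Y), (29,X), (32,Y)
ranks: 5->1, 7->2, 10->3.5, 10->3.5, 12->5, 14->6, 19->7.5, 19->7.5, 22->9, 27->10, 29->11, 32->12
Step 2: Rank sum for X: R1 = 1 + 2 + 3.5 + 5 + 6 + 7.5 + 9 + 11 = 45.
Step 3: U_X = R1 - n1(n1+1)/2 = 45 - 8*9/2 = 45 - 36 = 9.
       U_Y = n1*n2 - U_X = 32 - 9 = 23.
Step 4: Ties are present, so use the tie-corrected normal approximation (with continuity correction) for the p-value.
Step 5: p-value = 0.267926; compare to alpha = 0.1. fail to reject H0.

U_X = 9, p = 0.267926, fail to reject H0 at alpha = 0.1.


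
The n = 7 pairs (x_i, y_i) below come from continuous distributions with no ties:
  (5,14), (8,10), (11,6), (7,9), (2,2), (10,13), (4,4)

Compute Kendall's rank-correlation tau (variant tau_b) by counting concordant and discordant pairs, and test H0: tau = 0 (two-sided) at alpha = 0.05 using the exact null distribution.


Step 1: Enumerate the 21 unordered pairs (i,j) with i<j and classify each by sign(x_j-x_i) * sign(y_j-y_i).
  (1,2):dx=+3,dy=-4->D; (1,3):dx=+6,dy=-8->D; (1,4):dx=+2,dy=-5->D; (1,5):dx=-3,dy=-12->C
  (1,6):dx=+5,dy=-1->D; (1,7):dx=-1,dy=-10->C; (2,3):dx=+3,dy=-4->D; (2,4):dx=-1,dy=-1->C
  (2,5):dx=-6,dy=-8->C; (2,6):dx=+2,dy=+3->C; (2,7):dx=-4,dy=-6->C; (3,4):dx=-4,dy=+3->D
  (3,5):dx=-9,dy=-4->C; (3,6):dx=-1,dy=+7->D; (3,7):dx=-7,dy=-2->C; (4,5):dx=-5,dy=-7->C
  (4,6):dx=+3,dy=+4->C; (4,7):dx=-3,dy=-5->C; (5,6):dx=+8,dy=+11->C; (5,7):dx=+2,dy=+2->C
  (6,7):dx=-6,dy=-9->C
Step 2: C = 14, D = 7, total pairs = 21.
Step 3: tau = (C - D)/(n(n-1)/2) = (14 - 7)/21 = 0.333333.
Step 4: Exact two-sided p-value (enumerate n! = 5040 permutations of y under H0): p = 0.381349.
Step 5: alpha = 0.05. fail to reject H0.

tau_b = 0.3333 (C=14, D=7), p = 0.381349, fail to reject H0.


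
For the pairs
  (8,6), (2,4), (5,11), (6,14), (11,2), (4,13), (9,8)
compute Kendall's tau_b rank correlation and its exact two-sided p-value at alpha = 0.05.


Step 1: Enumerate the 21 unordered pairs (i,j) with i<j and classify each by sign(x_j-x_i) * sign(y_j-y_i).
  (1,2):dx=-6,dy=-2->C; (1,3):dx=-3,dy=+5->D; (1,4):dx=-2,dy=+8->D; (1,5):dx=+3,dy=-4->D
  (1,6):dx=-4,dy=+7->D; (1,7):dx=+1,dy=+2->C; (2,3):dx=+3,dy=+7->C; (2,4):dx=+4,dy=+10->C
  (2,5):dx=+9,dy=-2->D; (2,6):dx=+2,dy=+9->C; (2,7):dx=+7,dy=+4->C; (3,4):dx=+1,dy=+3->C
  (3,5):dx=+6,dy=-9->D; (3,6):dx=-1,dy=+2->D; (3,7):dx=+4,dy=-3->D; (4,5):dx=+5,dy=-12->D
  (4,6):dx=-2,dy=-1->C; (4,7):dx=+3,dy=-6->D; (5,6):dx=-7,dy=+11->D; (5,7):dx=-2,dy=+6->D
  (6,7):dx=+5,dy=-5->D
Step 2: C = 8, D = 13, total pairs = 21.
Step 3: tau = (C - D)/(n(n-1)/2) = (8 - 13)/21 = -0.238095.
Step 4: Exact two-sided p-value (enumerate n! = 5040 permutations of y under H0): p = 0.561905.
Step 5: alpha = 0.05. fail to reject H0.

tau_b = -0.2381 (C=8, D=13), p = 0.561905, fail to reject H0.


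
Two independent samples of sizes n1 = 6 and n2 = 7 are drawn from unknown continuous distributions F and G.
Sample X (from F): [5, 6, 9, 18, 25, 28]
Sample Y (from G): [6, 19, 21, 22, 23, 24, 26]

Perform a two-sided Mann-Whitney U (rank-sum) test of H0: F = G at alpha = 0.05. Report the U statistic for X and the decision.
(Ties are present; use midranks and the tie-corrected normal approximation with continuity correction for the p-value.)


Step 1: Combine and sort all 13 observations; assign midranks.
sorted (value, group): (5,X), (6,X), (6,Y), (9,X), (18,X), (19,Y), (21,Y), (22,Y), (23,Y), (24,Y), (25,X), (26,Y), (28,X)
ranks: 5->1, 6->2.5, 6->2.5, 9->4, 18->5, 19->6, 21->7, 22->8, 23->9, 24->10, 25->11, 26->12, 28->13
Step 2: Rank sum for X: R1 = 1 + 2.5 + 4 + 5 + 11 + 13 = 36.5.
Step 3: U_X = R1 - n1(n1+1)/2 = 36.5 - 6*7/2 = 36.5 - 21 = 15.5.
       U_Y = n1*n2 - U_X = 42 - 15.5 = 26.5.
Step 4: Ties are present, so use the tie-corrected normal approximation (with continuity correction) for the p-value.
Step 5: p-value = 0.474443; compare to alpha = 0.05. fail to reject H0.

U_X = 15.5, p = 0.474443, fail to reject H0 at alpha = 0.05.


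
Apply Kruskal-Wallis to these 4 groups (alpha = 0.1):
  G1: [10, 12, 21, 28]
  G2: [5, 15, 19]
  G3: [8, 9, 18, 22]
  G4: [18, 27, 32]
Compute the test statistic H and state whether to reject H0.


Step 1: Combine all N = 14 observations and assign midranks.
sorted (value, group, rank): (5,G2,1), (8,G3,2), (9,G3,3), (10,G1,4), (12,G1,5), (15,G2,6), (18,G3,7.5), (18,G4,7.5), (19,G2,9), (21,G1,10), (22,G3,11), (27,G4,12), (28,G1,13), (32,G4,14)
Step 2: Sum ranks within each group.
R_1 = 32 (n_1 = 4)
R_2 = 16 (n_2 = 3)
R_3 = 23.5 (n_3 = 4)
R_4 = 33.5 (n_4 = 3)
Step 3: H = 12/(N(N+1)) * sum(R_i^2/n_i) - 3(N+1)
     = 12/(14*15) * (32^2/4 + 16^2/3 + 23.5^2/4 + 33.5^2/3) - 3*15
     = 0.057143 * 853.479 - 45
     = 3.770238.
Step 4: Ties present; correction factor C = 1 - 6/(14^3 - 14) = 0.997802. Corrected H = 3.770238 / 0.997802 = 3.778543.
Step 5: Under H0, H ~ chi^2(3); p-value = 0.286392.
Step 6: alpha = 0.1. fail to reject H0.

H = 3.7785, df = 3, p = 0.286392, fail to reject H0.


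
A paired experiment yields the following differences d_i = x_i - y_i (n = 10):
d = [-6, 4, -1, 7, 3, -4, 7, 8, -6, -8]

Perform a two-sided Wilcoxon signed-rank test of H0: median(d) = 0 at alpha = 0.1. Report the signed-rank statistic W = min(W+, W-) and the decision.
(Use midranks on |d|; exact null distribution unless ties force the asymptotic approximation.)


Step 1: Drop any zero differences (none here) and take |d_i|.
|d| = [6, 4, 1, 7, 3, 4, 7, 8, 6, 8]
Step 2: Midrank |d_i| (ties get averaged ranks).
ranks: |6|->5.5, |4|->3.5, |1|->1, |7|->7.5, |3|->2, |4|->3.5, |7|->7.5, |8|->9.5, |6|->5.5, |8|->9.5
Step 3: Attach original signs; sum ranks with positive sign and with negative sign.
W+ = 3.5 + 7.5 + 2 + 7.5 + 9.5 = 30
W- = 5.5 + 1 + 3.5 + 5.5 + 9.5 = 25
(Check: W+ + W- = 55 should equal n(n+1)/2 = 55.)
Step 4: Test statistic W = min(W+, W-) = 25.
Step 5: Ties in |d|, so use the tie-corrected normal approximation.
        E[W] = n(n+1)/4 = 10*11/4 = 27.5.
        Tie groups: |d|=4 (t=2), |d|=6 (t=2), |d|=7 (t=2), |d|=8 (t=2); sum(t^3 - t) = 24.
        Var[W] = n(n+1)(2n+1)/24 - sum(t^3-t)/48 = 2310/24 - 24/48 = 95.75.
        z = (W - E[W]) / sqrt(Var[W]) = (25 - 27.5) / 9.7852 = -0.2555.
        Two-sided p = 2*Phi(z) = 0.798346.
Step 6: alpha = 0.1. fail to reject H0.

W+ = 30, W- = 25, W = min = 25, p = 0.798346, fail to reject H0.


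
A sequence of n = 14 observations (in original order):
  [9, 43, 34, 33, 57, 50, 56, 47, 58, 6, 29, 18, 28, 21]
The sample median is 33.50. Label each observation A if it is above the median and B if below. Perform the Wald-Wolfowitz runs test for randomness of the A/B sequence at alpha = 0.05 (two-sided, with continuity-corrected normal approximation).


Step 1: Compute median = 33.50; label A = above, B = below.
Labels in order: BAABAAAAABBBBB  (n_A = 7, n_B = 7)
Step 2: Count runs R = 5.
Step 3: Under H0 (random ordering), E[R] = 2*n_A*n_B/(n_A+n_B) + 1 = 2*7*7/14 + 1 = 8.0000.
        Var[R] = 2*n_A*n_B*(2*n_A*n_B - n_A - n_B) / ((n_A+n_B)^2 * (n_A+n_B-1)) = 8232/2548 = 3.2308.
        SD[R] = 1.7974.
Step 4: Continuity-corrected z = (R + 0.5 - E[R]) / SD[R] = (5 + 0.5 - 8.0000) / 1.7974 = -1.3909.
Step 5: Two-sided p-value via normal approximation = 2*(1 - Phi(|z|)) = 0.164264.
Step 6: alpha = 0.05. fail to reject H0.

R = 5, z = -1.3909, p = 0.164264, fail to reject H0.


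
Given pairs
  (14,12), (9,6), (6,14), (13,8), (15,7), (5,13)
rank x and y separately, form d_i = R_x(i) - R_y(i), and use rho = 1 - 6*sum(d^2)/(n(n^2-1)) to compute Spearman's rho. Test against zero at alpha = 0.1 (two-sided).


Step 1: Rank x and y separately (midranks; no ties here).
rank(x): 14->5, 9->3, 6->2, 13->4, 15->6, 5->1
rank(y): 12->4, 6->1, 14->6, 8->3, 7->2, 13->5
Step 2: d_i = R_x(i) - R_y(i); compute d_i^2.
  (5-4)^2=1, (3-1)^2=4, (2-6)^2=16, (4-3)^2=1, (6-2)^2=16, (1-5)^2=16
sum(d^2) = 54.
Step 3: rho = 1 - 6*54 / (6*(6^2 - 1)) = 1 - 324/210 = -0.542857.
Step 4: Under H0, t = rho * sqrt((n-2)/(1-rho^2)) = -1.2928 ~ t(4).
Step 5: Two-sided p-value from the t-distribution with 4 df = 0.265703.
Step 6: alpha = 0.1. fail to reject H0.

rho = -0.5429, p = 0.265703, fail to reject H0 at alpha = 0.1.


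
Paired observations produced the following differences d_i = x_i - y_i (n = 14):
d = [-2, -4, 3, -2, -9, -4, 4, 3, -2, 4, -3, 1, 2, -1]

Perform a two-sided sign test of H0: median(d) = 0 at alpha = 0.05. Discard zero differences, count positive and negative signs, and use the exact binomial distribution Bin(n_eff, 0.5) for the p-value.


Step 1: Discard zero differences. Original n = 14; n_eff = number of nonzero differences = 14.
Nonzero differences (with sign): -2, -4, +3, -2, -9, -4, +4, +3, -2, +4, -3, +1, +2, -1
Step 2: Count signs: positive = 6, negative = 8.
Step 3: Under H0: P(positive) = 0.5, so the number of positives S ~ Bin(14, 0.5).
Step 4: Two-sided exact p-value = sum of Bin(14,0.5) probabilities at or below the observed probability = 0.790527.
Step 5: alpha = 0.05. fail to reject H0.

n_eff = 14, pos = 6, neg = 8, p = 0.790527, fail to reject H0.


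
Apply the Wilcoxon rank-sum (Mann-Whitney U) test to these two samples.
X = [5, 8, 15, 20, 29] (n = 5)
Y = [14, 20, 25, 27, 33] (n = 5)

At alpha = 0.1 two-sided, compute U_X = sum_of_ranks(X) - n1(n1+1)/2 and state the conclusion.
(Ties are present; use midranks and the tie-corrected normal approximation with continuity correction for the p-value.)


Step 1: Combine and sort all 10 observations; assign midranks.
sorted (value, group): (5,X), (8,X), (14,Y), (15,X), (20,X), (20,Y), (25,Y), (27,Y), (29,X), (33,Y)
ranks: 5->1, 8->2, 14->3, 15->4, 20->5.5, 20->5.5, 25->7, 27->8, 29->9, 33->10
Step 2: Rank sum for X: R1 = 1 + 2 + 4 + 5.5 + 9 = 21.5.
Step 3: U_X = R1 - n1(n1+1)/2 = 21.5 - 5*6/2 = 21.5 - 15 = 6.5.
       U_Y = n1*n2 - U_X = 25 - 6.5 = 18.5.
Step 4: Ties are present, so use the tie-corrected normal approximation (with continuity correction) for the p-value.
Step 5: p-value = 0.249153; compare to alpha = 0.1. fail to reject H0.

U_X = 6.5, p = 0.249153, fail to reject H0 at alpha = 0.1.


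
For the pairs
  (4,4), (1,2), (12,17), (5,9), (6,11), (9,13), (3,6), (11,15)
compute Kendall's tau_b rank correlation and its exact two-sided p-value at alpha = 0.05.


Step 1: Enumerate the 28 unordered pairs (i,j) with i<j and classify each by sign(x_j-x_i) * sign(y_j-y_i).
  (1,2):dx=-3,dy=-2->C; (1,3):dx=+8,dy=+13->C; (1,4):dx=+1,dy=+5->C; (1,5):dx=+2,dy=+7->C
  (1,6):dx=+5,dy=+9->C; (1,7):dx=-1,dy=+2->D; (1,8):dx=+7,dy=+11->C; (2,3):dx=+11,dy=+15->C
  (2,4):dx=+4,dy=+7->C; (2,5):dx=+5,dy=+9->C; (2,6):dx=+8,dy=+11->C; (2,7):dx=+2,dy=+4->C
  (2,8):dx=+10,dy=+13->C; (3,4):dx=-7,dy=-8->C; (3,5):dx=-6,dy=-6->C; (3,6):dx=-3,dy=-4->C
  (3,7):dx=-9,dy=-11->C; (3,8):dx=-1,dy=-2->C; (4,5):dx=+1,dy=+2->C; (4,6):dx=+4,dy=+4->C
  (4,7):dx=-2,dy=-3->C; (4,8):dx=+6,dy=+6->C; (5,6):dx=+3,dy=+2->C; (5,7):dx=-3,dy=-5->C
  (5,8):dx=+5,dy=+4->C; (6,7):dx=-6,dy=-7->C; (6,8):dx=+2,dy=+2->C; (7,8):dx=+8,dy=+9->C
Step 2: C = 27, D = 1, total pairs = 28.
Step 3: tau = (C - D)/(n(n-1)/2) = (27 - 1)/28 = 0.928571.
Step 4: Exact two-sided p-value (enumerate n! = 40320 permutations of y under H0): p = 0.000397.
Step 5: alpha = 0.05. reject H0.

tau_b = 0.9286 (C=27, D=1), p = 0.000397, reject H0.


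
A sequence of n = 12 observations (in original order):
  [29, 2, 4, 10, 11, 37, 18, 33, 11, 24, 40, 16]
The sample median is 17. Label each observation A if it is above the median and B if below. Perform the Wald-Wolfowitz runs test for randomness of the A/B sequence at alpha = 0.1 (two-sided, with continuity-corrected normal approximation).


Step 1: Compute median = 17; label A = above, B = below.
Labels in order: ABBBBAAABAAB  (n_A = 6, n_B = 6)
Step 2: Count runs R = 6.
Step 3: Under H0 (random ordering), E[R] = 2*n_A*n_B/(n_A+n_B) + 1 = 2*6*6/12 + 1 = 7.0000.
        Var[R] = 2*n_A*n_B*(2*n_A*n_B - n_A - n_B) / ((n_A+n_B)^2 * (n_A+n_B-1)) = 4320/1584 = 2.7273.
        SD[R] = 1.6514.
Step 4: Continuity-corrected z = (R + 0.5 - E[R]) / SD[R] = (6 + 0.5 - 7.0000) / 1.6514 = -0.3028.
Step 5: Two-sided p-value via normal approximation = 2*(1 - Phi(|z|)) = 0.762069.
Step 6: alpha = 0.1. fail to reject H0.

R = 6, z = -0.3028, p = 0.762069, fail to reject H0.


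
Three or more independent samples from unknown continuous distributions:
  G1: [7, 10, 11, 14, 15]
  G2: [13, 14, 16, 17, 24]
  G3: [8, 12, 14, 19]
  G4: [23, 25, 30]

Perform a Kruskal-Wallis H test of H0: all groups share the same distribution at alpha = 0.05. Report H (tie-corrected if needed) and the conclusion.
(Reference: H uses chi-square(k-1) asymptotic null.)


Step 1: Combine all N = 17 observations and assign midranks.
sorted (value, group, rank): (7,G1,1), (8,G3,2), (10,G1,3), (11,G1,4), (12,G3,5), (13,G2,6), (14,G1,8), (14,G2,8), (14,G3,8), (15,G1,10), (16,G2,11), (17,G2,12), (19,G3,13), (23,G4,14), (24,G2,15), (25,G4,16), (30,G4,17)
Step 2: Sum ranks within each group.
R_1 = 26 (n_1 = 5)
R_2 = 52 (n_2 = 5)
R_3 = 28 (n_3 = 4)
R_4 = 47 (n_4 = 3)
Step 3: H = 12/(N(N+1)) * sum(R_i^2/n_i) - 3(N+1)
     = 12/(17*18) * (26^2/5 + 52^2/5 + 28^2/4 + 47^2/3) - 3*18
     = 0.039216 * 1608.33 - 54
     = 9.071895.
Step 4: Ties present; correction factor C = 1 - 24/(17^3 - 17) = 0.995098. Corrected H = 9.071895 / 0.995098 = 9.116585.
Step 5: Under H0, H ~ chi^2(3); p-value = 0.027780.
Step 6: alpha = 0.05. reject H0.

H = 9.1166, df = 3, p = 0.027780, reject H0.


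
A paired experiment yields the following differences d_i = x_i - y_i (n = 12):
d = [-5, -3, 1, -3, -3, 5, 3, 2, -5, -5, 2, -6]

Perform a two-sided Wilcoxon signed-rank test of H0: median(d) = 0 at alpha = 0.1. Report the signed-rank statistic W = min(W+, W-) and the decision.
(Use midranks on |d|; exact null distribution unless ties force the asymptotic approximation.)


Step 1: Drop any zero differences (none here) and take |d_i|.
|d| = [5, 3, 1, 3, 3, 5, 3, 2, 5, 5, 2, 6]
Step 2: Midrank |d_i| (ties get averaged ranks).
ranks: |5|->9.5, |3|->5.5, |1|->1, |3|->5.5, |3|->5.5, |5|->9.5, |3|->5.5, |2|->2.5, |5|->9.5, |5|->9.5, |2|->2.5, |6|->12
Step 3: Attach original signs; sum ranks with positive sign and with negative sign.
W+ = 1 + 9.5 + 5.5 + 2.5 + 2.5 = 21
W- = 9.5 + 5.5 + 5.5 + 5.5 + 9.5 + 9.5 + 12 = 57
(Check: W+ + W- = 78 should equal n(n+1)/2 = 78.)
Step 4: Test statistic W = min(W+, W-) = 21.
Step 5: Ties in |d|, so use the tie-corrected normal approximation.
        E[W] = n(n+1)/4 = 12*13/4 = 39.
        Tie groups: |d|=2 (t=2), |d|=3 (t=4), |d|=5 (t=4); sum(t^3 - t) = 126.
        Var[W] = n(n+1)(2n+1)/24 - sum(t^3-t)/48 = 3900/24 - 126/48 = 159.875.
        z = (W - E[W]) / sqrt(Var[W]) = (21 - 39) / 12.6442 = -1.4236.
        Two-sided p = 2*Phi(z) = 0.154568.
Step 6: alpha = 0.1. fail to reject H0.

W+ = 21, W- = 57, W = min = 21, p = 0.154568, fail to reject H0.


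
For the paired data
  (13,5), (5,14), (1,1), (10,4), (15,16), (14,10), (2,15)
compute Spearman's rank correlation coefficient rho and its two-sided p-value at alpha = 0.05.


Step 1: Rank x and y separately (midranks; no ties here).
rank(x): 13->5, 5->3, 1->1, 10->4, 15->7, 14->6, 2->2
rank(y): 5->3, 14->5, 1->1, 4->2, 16->7, 10->4, 15->6
Step 2: d_i = R_x(i) - R_y(i); compute d_i^2.
  (5-3)^2=4, (3-5)^2=4, (1-1)^2=0, (4-2)^2=4, (7-7)^2=0, (6-4)^2=4, (2-6)^2=16
sum(d^2) = 32.
Step 3: rho = 1 - 6*32 / (7*(7^2 - 1)) = 1 - 192/336 = 0.428571.
Step 4: Under H0, t = rho * sqrt((n-2)/(1-rho^2)) = 1.0607 ~ t(5).
Step 5: Two-sided p-value from the t-distribution with 5 df = 0.337368.
Step 6: alpha = 0.05. fail to reject H0.

rho = 0.4286, p = 0.337368, fail to reject H0 at alpha = 0.05.


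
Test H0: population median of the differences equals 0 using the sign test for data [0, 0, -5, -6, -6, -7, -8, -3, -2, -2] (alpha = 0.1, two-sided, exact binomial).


Step 1: Discard zero differences. Original n = 10; n_eff = number of nonzero differences = 8.
Nonzero differences (with sign): -5, -6, -6, -7, -8, -3, -2, -2
Step 2: Count signs: positive = 0, negative = 8.
Step 3: Under H0: P(positive) = 0.5, so the number of positives S ~ Bin(8, 0.5).
Step 4: Two-sided exact p-value = sum of Bin(8,0.5) probabilities at or below the observed probability = 0.007812.
Step 5: alpha = 0.1. reject H0.

n_eff = 8, pos = 0, neg = 8, p = 0.007812, reject H0.


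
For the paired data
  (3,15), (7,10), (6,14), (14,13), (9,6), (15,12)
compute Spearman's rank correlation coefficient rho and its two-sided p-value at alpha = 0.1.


Step 1: Rank x and y separately (midranks; no ties here).
rank(x): 3->1, 7->3, 6->2, 14->5, 9->4, 15->6
rank(y): 15->6, 10->2, 14->5, 13->4, 6->1, 12->3
Step 2: d_i = R_x(i) - R_y(i); compute d_i^2.
  (1-6)^2=25, (3-2)^2=1, (2-5)^2=9, (5-4)^2=1, (4-1)^2=9, (6-3)^2=9
sum(d^2) = 54.
Step 3: rho = 1 - 6*54 / (6*(6^2 - 1)) = 1 - 324/210 = -0.542857.
Step 4: Under H0, t = rho * sqrt((n-2)/(1-rho^2)) = -1.2928 ~ t(4).
Step 5: Two-sided p-value from the t-distribution with 4 df = 0.265703.
Step 6: alpha = 0.1. fail to reject H0.

rho = -0.5429, p = 0.265703, fail to reject H0 at alpha = 0.1.


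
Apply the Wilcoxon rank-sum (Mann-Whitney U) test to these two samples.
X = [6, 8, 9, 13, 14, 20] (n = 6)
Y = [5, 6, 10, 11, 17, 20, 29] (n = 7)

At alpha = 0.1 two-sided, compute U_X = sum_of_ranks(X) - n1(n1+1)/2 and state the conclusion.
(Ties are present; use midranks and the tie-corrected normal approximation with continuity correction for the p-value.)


Step 1: Combine and sort all 13 observations; assign midranks.
sorted (value, group): (5,Y), (6,X), (6,Y), (8,X), (9,X), (10,Y), (11,Y), (13,X), (14,X), (17,Y), (20,X), (20,Y), (29,Y)
ranks: 5->1, 6->2.5, 6->2.5, 8->4, 9->5, 10->6, 11->7, 13->8, 14->9, 17->10, 20->11.5, 20->11.5, 29->13
Step 2: Rank sum for X: R1 = 2.5 + 4 + 5 + 8 + 9 + 11.5 = 40.
Step 3: U_X = R1 - n1(n1+1)/2 = 40 - 6*7/2 = 40 - 21 = 19.
       U_Y = n1*n2 - U_X = 42 - 19 = 23.
Step 4: Ties are present, so use the tie-corrected normal approximation (with continuity correction) for the p-value.
Step 5: p-value = 0.829863; compare to alpha = 0.1. fail to reject H0.

U_X = 19, p = 0.829863, fail to reject H0 at alpha = 0.1.


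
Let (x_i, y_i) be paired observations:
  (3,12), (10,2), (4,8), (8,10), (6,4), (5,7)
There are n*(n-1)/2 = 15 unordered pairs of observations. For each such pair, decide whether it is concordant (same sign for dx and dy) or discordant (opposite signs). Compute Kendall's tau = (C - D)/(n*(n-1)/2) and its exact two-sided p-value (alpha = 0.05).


Step 1: Enumerate the 15 unordered pairs (i,j) with i<j and classify each by sign(x_j-x_i) * sign(y_j-y_i).
  (1,2):dx=+7,dy=-10->D; (1,3):dx=+1,dy=-4->D; (1,4):dx=+5,dy=-2->D; (1,5):dx=+3,dy=-8->D
  (1,6):dx=+2,dy=-5->D; (2,3):dx=-6,dy=+6->D; (2,4):dx=-2,dy=+8->D; (2,5):dx=-4,dy=+2->D
  (2,6):dx=-5,dy=+5->D; (3,4):dx=+4,dy=+2->C; (3,5):dx=+2,dy=-4->D; (3,6):dx=+1,dy=-1->D
  (4,5):dx=-2,dy=-6->C; (4,6):dx=-3,dy=-3->C; (5,6):dx=-1,dy=+3->D
Step 2: C = 3, D = 12, total pairs = 15.
Step 3: tau = (C - D)/(n(n-1)/2) = (3 - 12)/15 = -0.600000.
Step 4: Exact two-sided p-value (enumerate n! = 720 permutations of y under H0): p = 0.136111.
Step 5: alpha = 0.05. fail to reject H0.

tau_b = -0.6000 (C=3, D=12), p = 0.136111, fail to reject H0.


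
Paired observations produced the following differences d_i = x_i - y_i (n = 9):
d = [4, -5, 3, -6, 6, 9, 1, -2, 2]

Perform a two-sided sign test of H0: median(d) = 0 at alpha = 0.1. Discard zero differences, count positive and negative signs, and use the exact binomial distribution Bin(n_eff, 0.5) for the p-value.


Step 1: Discard zero differences. Original n = 9; n_eff = number of nonzero differences = 9.
Nonzero differences (with sign): +4, -5, +3, -6, +6, +9, +1, -2, +2
Step 2: Count signs: positive = 6, negative = 3.
Step 3: Under H0: P(positive) = 0.5, so the number of positives S ~ Bin(9, 0.5).
Step 4: Two-sided exact p-value = sum of Bin(9,0.5) probabilities at or below the observed probability = 0.507812.
Step 5: alpha = 0.1. fail to reject H0.

n_eff = 9, pos = 6, neg = 3, p = 0.507812, fail to reject H0.


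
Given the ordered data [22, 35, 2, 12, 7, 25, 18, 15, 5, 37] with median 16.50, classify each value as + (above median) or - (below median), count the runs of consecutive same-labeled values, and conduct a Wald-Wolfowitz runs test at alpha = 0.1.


Step 1: Compute median = 16.50; label A = above, B = below.
Labels in order: AABBBAABBA  (n_A = 5, n_B = 5)
Step 2: Count runs R = 5.
Step 3: Under H0 (random ordering), E[R] = 2*n_A*n_B/(n_A+n_B) + 1 = 2*5*5/10 + 1 = 6.0000.
        Var[R] = 2*n_A*n_B*(2*n_A*n_B - n_A - n_B) / ((n_A+n_B)^2 * (n_A+n_B-1)) = 2000/900 = 2.2222.
        SD[R] = 1.4907.
Step 4: Continuity-corrected z = (R + 0.5 - E[R]) / SD[R] = (5 + 0.5 - 6.0000) / 1.4907 = -0.3354.
Step 5: Two-sided p-value via normal approximation = 2*(1 - Phi(|z|)) = 0.737316.
Step 6: alpha = 0.1. fail to reject H0.

R = 5, z = -0.3354, p = 0.737316, fail to reject H0.


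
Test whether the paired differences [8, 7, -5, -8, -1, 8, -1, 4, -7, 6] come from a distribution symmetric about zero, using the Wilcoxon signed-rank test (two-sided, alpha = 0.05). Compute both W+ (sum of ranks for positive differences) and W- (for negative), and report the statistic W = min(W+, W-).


Step 1: Drop any zero differences (none here) and take |d_i|.
|d| = [8, 7, 5, 8, 1, 8, 1, 4, 7, 6]
Step 2: Midrank |d_i| (ties get averaged ranks).
ranks: |8|->9, |7|->6.5, |5|->4, |8|->9, |1|->1.5, |8|->9, |1|->1.5, |4|->3, |7|->6.5, |6|->5
Step 3: Attach original signs; sum ranks with positive sign and with negative sign.
W+ = 9 + 6.5 + 9 + 3 + 5 = 32.5
W- = 4 + 9 + 1.5 + 1.5 + 6.5 = 22.5
(Check: W+ + W- = 55 should equal n(n+1)/2 = 55.)
Step 4: Test statistic W = min(W+, W-) = 22.5.
Step 5: Ties in |d|, so use the tie-corrected normal approximation.
        E[W] = n(n+1)/4 = 10*11/4 = 27.5.
        Tie groups: |d|=1 (t=2), |d|=7 (t=2), |d|=8 (t=3); sum(t^3 - t) = 36.
        Var[W] = n(n+1)(2n+1)/24 - sum(t^3-t)/48 = 2310/24 - 36/48 = 95.5.
        z = (W - E[W]) / sqrt(Var[W]) = (22.5 - 27.5) / 9.7724 = -0.5116.
        Two-sided p = 2*Phi(z) = 0.608900.
Step 6: alpha = 0.05. fail to reject H0.

W+ = 32.5, W- = 22.5, W = min = 22.5, p = 0.608900, fail to reject H0.


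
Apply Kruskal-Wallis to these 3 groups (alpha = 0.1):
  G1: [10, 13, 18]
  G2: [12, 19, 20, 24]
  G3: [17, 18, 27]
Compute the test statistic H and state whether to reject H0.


Step 1: Combine all N = 10 observations and assign midranks.
sorted (value, group, rank): (10,G1,1), (12,G2,2), (13,G1,3), (17,G3,4), (18,G1,5.5), (18,G3,5.5), (19,G2,7), (20,G2,8), (24,G2,9), (27,G3,10)
Step 2: Sum ranks within each group.
R_1 = 9.5 (n_1 = 3)
R_2 = 26 (n_2 = 4)
R_3 = 19.5 (n_3 = 3)
Step 3: H = 12/(N(N+1)) * sum(R_i^2/n_i) - 3(N+1)
     = 12/(10*11) * (9.5^2/3 + 26^2/4 + 19.5^2/3) - 3*11
     = 0.109091 * 325.833 - 33
     = 2.545455.
Step 4: Ties present; correction factor C = 1 - 6/(10^3 - 10) = 0.993939. Corrected H = 2.545455 / 0.993939 = 2.560976.
Step 5: Under H0, H ~ chi^2(2); p-value = 0.277902.
Step 6: alpha = 0.1. fail to reject H0.

H = 2.5610, df = 2, p = 0.277902, fail to reject H0.


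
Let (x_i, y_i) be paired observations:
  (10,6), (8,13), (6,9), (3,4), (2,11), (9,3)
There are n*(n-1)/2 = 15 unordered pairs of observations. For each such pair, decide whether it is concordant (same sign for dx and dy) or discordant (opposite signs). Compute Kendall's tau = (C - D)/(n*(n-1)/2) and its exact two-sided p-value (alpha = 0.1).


Step 1: Enumerate the 15 unordered pairs (i,j) with i<j and classify each by sign(x_j-x_i) * sign(y_j-y_i).
  (1,2):dx=-2,dy=+7->D; (1,3):dx=-4,dy=+3->D; (1,4):dx=-7,dy=-2->C; (1,5):dx=-8,dy=+5->D
  (1,6):dx=-1,dy=-3->C; (2,3):dx=-2,dy=-4->C; (2,4):dx=-5,dy=-9->C; (2,5):dx=-6,dy=-2->C
  (2,6):dx=+1,dy=-10->D; (3,4):dx=-3,dy=-5->C; (3,5):dx=-4,dy=+2->D; (3,6):dx=+3,dy=-6->D
  (4,5):dx=-1,dy=+7->D; (4,6):dx=+6,dy=-1->D; (5,6):dx=+7,dy=-8->D
Step 2: C = 6, D = 9, total pairs = 15.
Step 3: tau = (C - D)/(n(n-1)/2) = (6 - 9)/15 = -0.200000.
Step 4: Exact two-sided p-value (enumerate n! = 720 permutations of y under H0): p = 0.719444.
Step 5: alpha = 0.1. fail to reject H0.

tau_b = -0.2000 (C=6, D=9), p = 0.719444, fail to reject H0.


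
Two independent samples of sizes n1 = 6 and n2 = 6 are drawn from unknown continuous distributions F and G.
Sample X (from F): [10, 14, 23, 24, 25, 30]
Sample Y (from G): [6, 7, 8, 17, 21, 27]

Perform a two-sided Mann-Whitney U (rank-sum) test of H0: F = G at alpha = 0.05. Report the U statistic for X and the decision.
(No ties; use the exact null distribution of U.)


Step 1: Combine and sort all 12 observations; assign midranks.
sorted (value, group): (6,Y), (7,Y), (8,Y), (10,X), (14,X), (17,Y), (21,Y), (23,X), (24,X), (25,X), (27,Y), (30,X)
ranks: 6->1, 7->2, 8->3, 10->4, 14->5, 17->6, 21->7, 23->8, 24->9, 25->10, 27->11, 30->12
Step 2: Rank sum for X: R1 = 4 + 5 + 8 + 9 + 10 + 12 = 48.
Step 3: U_X = R1 - n1(n1+1)/2 = 48 - 6*7/2 = 48 - 21 = 27.
       U_Y = n1*n2 - U_X = 36 - 27 = 9.
Step 4: No ties, so the exact null distribution of U (based on enumerating the C(12,6) = 924 equally likely rank assignments) gives the two-sided p-value.
Step 5: p-value = 0.179654; compare to alpha = 0.05. fail to reject H0.

U_X = 27, p = 0.179654, fail to reject H0 at alpha = 0.05.


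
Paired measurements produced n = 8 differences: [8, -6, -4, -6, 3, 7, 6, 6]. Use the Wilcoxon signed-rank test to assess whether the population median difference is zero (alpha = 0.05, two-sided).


Step 1: Drop any zero differences (none here) and take |d_i|.
|d| = [8, 6, 4, 6, 3, 7, 6, 6]
Step 2: Midrank |d_i| (ties get averaged ranks).
ranks: |8|->8, |6|->4.5, |4|->2, |6|->4.5, |3|->1, |7|->7, |6|->4.5, |6|->4.5
Step 3: Attach original signs; sum ranks with positive sign and with negative sign.
W+ = 8 + 1 + 7 + 4.5 + 4.5 = 25
W- = 4.5 + 2 + 4.5 = 11
(Check: W+ + W- = 36 should equal n(n+1)/2 = 36.)
Step 4: Test statistic W = min(W+, W-) = 11.
Step 5: Ties in |d|, so use the tie-corrected normal approximation.
        E[W] = n(n+1)/4 = 8*9/4 = 18.
        Tie groups: |d|=6 (t=4); sum(t^3 - t) = 60.
        Var[W] = n(n+1)(2n+1)/24 - sum(t^3-t)/48 = 1224/24 - 60/48 = 49.75.
        z = (W - E[W]) / sqrt(Var[W]) = (11 - 18) / 7.0534 = -0.9924.
        Two-sided p = 2*Phi(z) = 0.320986.
Step 6: alpha = 0.05. fail to reject H0.

W+ = 25, W- = 11, W = min = 11, p = 0.320986, fail to reject H0.


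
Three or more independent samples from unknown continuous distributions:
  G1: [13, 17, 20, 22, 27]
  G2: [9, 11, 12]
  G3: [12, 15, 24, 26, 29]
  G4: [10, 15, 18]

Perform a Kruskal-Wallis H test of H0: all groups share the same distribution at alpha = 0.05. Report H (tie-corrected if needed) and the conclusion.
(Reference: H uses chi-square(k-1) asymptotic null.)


Step 1: Combine all N = 16 observations and assign midranks.
sorted (value, group, rank): (9,G2,1), (10,G4,2), (11,G2,3), (12,G2,4.5), (12,G3,4.5), (13,G1,6), (15,G3,7.5), (15,G4,7.5), (17,G1,9), (18,G4,10), (20,G1,11), (22,G1,12), (24,G3,13), (26,G3,14), (27,G1,15), (29,G3,16)
Step 2: Sum ranks within each group.
R_1 = 53 (n_1 = 5)
R_2 = 8.5 (n_2 = 3)
R_3 = 55 (n_3 = 5)
R_4 = 19.5 (n_4 = 3)
Step 3: H = 12/(N(N+1)) * sum(R_i^2/n_i) - 3(N+1)
     = 12/(16*17) * (53^2/5 + 8.5^2/3 + 55^2/5 + 19.5^2/3) - 3*17
     = 0.044118 * 1317.63 - 51
     = 7.130882.
Step 4: Ties present; correction factor C = 1 - 12/(16^3 - 16) = 0.997059. Corrected H = 7.130882 / 0.997059 = 7.151917.
Step 5: Under H0, H ~ chi^2(3); p-value = 0.067210.
Step 6: alpha = 0.05. fail to reject H0.

H = 7.1519, df = 3, p = 0.067210, fail to reject H0.


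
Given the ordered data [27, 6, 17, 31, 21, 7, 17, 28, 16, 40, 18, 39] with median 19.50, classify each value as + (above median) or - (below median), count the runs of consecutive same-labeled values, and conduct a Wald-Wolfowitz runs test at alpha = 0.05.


Step 1: Compute median = 19.50; label A = above, B = below.
Labels in order: ABBAABBABABA  (n_A = 6, n_B = 6)
Step 2: Count runs R = 9.
Step 3: Under H0 (random ordering), E[R] = 2*n_A*n_B/(n_A+n_B) + 1 = 2*6*6/12 + 1 = 7.0000.
        Var[R] = 2*n_A*n_B*(2*n_A*n_B - n_A - n_B) / ((n_A+n_B)^2 * (n_A+n_B-1)) = 4320/1584 = 2.7273.
        SD[R] = 1.6514.
Step 4: Continuity-corrected z = (R - 0.5 - E[R]) / SD[R] = (9 - 0.5 - 7.0000) / 1.6514 = 0.9083.
Step 5: Two-sided p-value via normal approximation = 2*(1 - Phi(|z|)) = 0.363722.
Step 6: alpha = 0.05. fail to reject H0.

R = 9, z = 0.9083, p = 0.363722, fail to reject H0.


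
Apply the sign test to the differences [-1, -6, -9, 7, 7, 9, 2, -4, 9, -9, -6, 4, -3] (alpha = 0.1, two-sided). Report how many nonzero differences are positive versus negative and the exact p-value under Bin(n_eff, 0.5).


Step 1: Discard zero differences. Original n = 13; n_eff = number of nonzero differences = 13.
Nonzero differences (with sign): -1, -6, -9, +7, +7, +9, +2, -4, +9, -9, -6, +4, -3
Step 2: Count signs: positive = 6, negative = 7.
Step 3: Under H0: P(positive) = 0.5, so the number of positives S ~ Bin(13, 0.5).
Step 4: Two-sided exact p-value = sum of Bin(13,0.5) probabilities at or below the observed probability = 1.000000.
Step 5: alpha = 0.1. fail to reject H0.

n_eff = 13, pos = 6, neg = 7, p = 1.000000, fail to reject H0.


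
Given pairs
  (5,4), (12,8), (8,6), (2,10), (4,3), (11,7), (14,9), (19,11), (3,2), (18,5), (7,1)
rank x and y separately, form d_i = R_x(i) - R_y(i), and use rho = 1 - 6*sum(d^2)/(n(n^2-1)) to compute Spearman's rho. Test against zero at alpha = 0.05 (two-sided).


Step 1: Rank x and y separately (midranks; no ties here).
rank(x): 5->4, 12->8, 8->6, 2->1, 4->3, 11->7, 14->9, 19->11, 3->2, 18->10, 7->5
rank(y): 4->4, 8->8, 6->6, 10->10, 3->3, 7->7, 9->9, 11->11, 2->2, 5->5, 1->1
Step 2: d_i = R_x(i) - R_y(i); compute d_i^2.
  (4-4)^2=0, (8-8)^2=0, (6-6)^2=0, (1-10)^2=81, (3-3)^2=0, (7-7)^2=0, (9-9)^2=0, (11-11)^2=0, (2-2)^2=0, (10-5)^2=25, (5-1)^2=16
sum(d^2) = 122.
Step 3: rho = 1 - 6*122 / (11*(11^2 - 1)) = 1 - 732/1320 = 0.445455.
Step 4: Under H0, t = rho * sqrt((n-2)/(1-rho^2)) = 1.4926 ~ t(9).
Step 5: Two-sided p-value from the t-distribution with 9 df = 0.169733.
Step 6: alpha = 0.05. fail to reject H0.

rho = 0.4455, p = 0.169733, fail to reject H0 at alpha = 0.05.


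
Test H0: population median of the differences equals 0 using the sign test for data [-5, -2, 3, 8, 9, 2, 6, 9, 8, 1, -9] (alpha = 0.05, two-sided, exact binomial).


Step 1: Discard zero differences. Original n = 11; n_eff = number of nonzero differences = 11.
Nonzero differences (with sign): -5, -2, +3, +8, +9, +2, +6, +9, +8, +1, -9
Step 2: Count signs: positive = 8, negative = 3.
Step 3: Under H0: P(positive) = 0.5, so the number of positives S ~ Bin(11, 0.5).
Step 4: Two-sided exact p-value = sum of Bin(11,0.5) probabilities at or below the observed probability = 0.226562.
Step 5: alpha = 0.05. fail to reject H0.

n_eff = 11, pos = 8, neg = 3, p = 0.226562, fail to reject H0.


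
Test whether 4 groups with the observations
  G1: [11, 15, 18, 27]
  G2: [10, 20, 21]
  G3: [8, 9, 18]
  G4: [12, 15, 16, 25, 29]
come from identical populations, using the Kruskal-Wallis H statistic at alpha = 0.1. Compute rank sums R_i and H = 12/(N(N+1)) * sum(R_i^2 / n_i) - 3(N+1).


Step 1: Combine all N = 15 observations and assign midranks.
sorted (value, group, rank): (8,G3,1), (9,G3,2), (10,G2,3), (11,G1,4), (12,G4,5), (15,G1,6.5), (15,G4,6.5), (16,G4,8), (18,G1,9.5), (18,G3,9.5), (20,G2,11), (21,G2,12), (25,G4,13), (27,G1,14), (29,G4,15)
Step 2: Sum ranks within each group.
R_1 = 34 (n_1 = 4)
R_2 = 26 (n_2 = 3)
R_3 = 12.5 (n_3 = 3)
R_4 = 47.5 (n_4 = 5)
Step 3: H = 12/(N(N+1)) * sum(R_i^2/n_i) - 3(N+1)
     = 12/(15*16) * (34^2/4 + 26^2/3 + 12.5^2/3 + 47.5^2/5) - 3*16
     = 0.050000 * 1017.67 - 48
     = 2.883333.
Step 4: Ties present; correction factor C = 1 - 12/(15^3 - 15) = 0.996429. Corrected H = 2.883333 / 0.996429 = 2.893668.
Step 5: Under H0, H ~ chi^2(3); p-value = 0.408312.
Step 6: alpha = 0.1. fail to reject H0.

H = 2.8937, df = 3, p = 0.408312, fail to reject H0.


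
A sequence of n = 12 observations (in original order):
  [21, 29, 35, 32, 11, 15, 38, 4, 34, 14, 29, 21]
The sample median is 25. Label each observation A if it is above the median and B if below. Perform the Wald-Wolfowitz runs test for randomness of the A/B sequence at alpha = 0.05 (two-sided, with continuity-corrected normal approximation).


Step 1: Compute median = 25; label A = above, B = below.
Labels in order: BAAABBABABAB  (n_A = 6, n_B = 6)
Step 2: Count runs R = 9.
Step 3: Under H0 (random ordering), E[R] = 2*n_A*n_B/(n_A+n_B) + 1 = 2*6*6/12 + 1 = 7.0000.
        Var[R] = 2*n_A*n_B*(2*n_A*n_B - n_A - n_B) / ((n_A+n_B)^2 * (n_A+n_B-1)) = 4320/1584 = 2.7273.
        SD[R] = 1.6514.
Step 4: Continuity-corrected z = (R - 0.5 - E[R]) / SD[R] = (9 - 0.5 - 7.0000) / 1.6514 = 0.9083.
Step 5: Two-sided p-value via normal approximation = 2*(1 - Phi(|z|)) = 0.363722.
Step 6: alpha = 0.05. fail to reject H0.

R = 9, z = 0.9083, p = 0.363722, fail to reject H0.
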